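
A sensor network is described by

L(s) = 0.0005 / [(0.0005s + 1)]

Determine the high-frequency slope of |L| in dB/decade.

Each pole contributes −20 dB/decade at high frequency; each zero contributes +20 dB/decade.
Net: 0 zero(s) − 1 pole(s) → -20 dB/decade.

-20 dB/decade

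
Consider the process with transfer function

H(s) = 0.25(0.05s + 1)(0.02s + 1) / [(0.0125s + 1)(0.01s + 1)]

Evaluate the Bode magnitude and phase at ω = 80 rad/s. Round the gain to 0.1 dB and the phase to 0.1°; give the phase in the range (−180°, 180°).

0.6 dB, 50.3°

At ω = 80 rad/s:
zero (1 + j80·0.05) = 1 + j4 → |·| ≈ 4.1231, ∠ ≈ 75.96°
zero (1 + j80·0.02) = 1 + j1.6 → |·| ≈ 1.8868, ∠ ≈ 57.99°
pole (1 + j80·0.0125) = 1 + j1 → |·| ≈ 1.4142, ∠ ≈ 45.00°
pole (1 + j80·0.01) = 1 + j0.8 → |·| ≈ 1.2806, ∠ ≈ 38.66°
|H| = 0.25 · 4.1231 · 1.8868 / (1.4142 · 1.2806) ≈ 1.0739
Gain = 20 log₁₀(1.0739) ≈ 0.62 dB
∠H = (75.96° + 57.99°) − (45.00° + 38.66°) = 50.29°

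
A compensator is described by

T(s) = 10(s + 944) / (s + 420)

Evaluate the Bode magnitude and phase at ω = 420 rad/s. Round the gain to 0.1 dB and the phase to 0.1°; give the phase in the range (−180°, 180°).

At s = jω = j420:
zero (s+944): 944 + j420 → |·| = √(944²+420²) = √1067536 ≈ 1033.2, ∠ = arctan(420/944) ≈ 23.99°
pole (s+420): 420 + j420 → |·| = √(420²+420²) = √352800 ≈ 593.97, ∠ = arctan(420/420) ≈ 45.00°
|T| = 10 · 1033.2 / 593.97 ≈ 17.395
Gain = 20 log₁₀(17.395) ≈ 24.81 dB
∠T = 23.99° − 45.00° = -21.01°

24.8 dB, -21.0°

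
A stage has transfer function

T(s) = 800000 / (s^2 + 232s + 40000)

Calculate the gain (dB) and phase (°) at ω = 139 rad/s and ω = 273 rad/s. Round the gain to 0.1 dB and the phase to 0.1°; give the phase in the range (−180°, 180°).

At s = jω = j139:
quadratic: (j139)² + 232·j139 + 40000 = 20679 + j32248 → |·| ≈ 38309, ∠ ≈ 57.33°
|T| = 800000 / 38309 ≈ 20.883
Gain = 20 log₁₀(20.883) ≈ 26.40 dB
∠T = 0.00° − 57.33° = -57.33°

At s = jω = j273:
quadratic: (j273)² + 232·j273 + 40000 = -34529 + j63336 → |·| ≈ 72137, ∠ ≈ 118.60°
|T| = 800000 / 72137 ≈ 11.09
Gain = 20 log₁₀(11.09) ≈ 20.90 dB
∠T = 0.00° − 118.60° = -118.60°

ω = 139: 26.4 dB, -57.3°; ω = 273: 20.9 dB, -118.6°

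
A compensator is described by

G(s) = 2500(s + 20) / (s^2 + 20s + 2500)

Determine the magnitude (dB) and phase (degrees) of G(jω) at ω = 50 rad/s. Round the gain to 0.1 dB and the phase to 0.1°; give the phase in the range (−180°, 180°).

At s = jω = j50:
zero (s+20): 20 + j50 → |·| = √(20²+50²) = √2900 ≈ 53.852, ∠ = arctan(50/20) ≈ 68.20°
quadratic: (j50)² + 20·j50 + 2500 = 0 + j1000 → |·| ≈ 1000, ∠ ≈ 90.00°
|G| = 2500 · 53.852 / 1000 ≈ 134.63
Gain = 20 log₁₀(134.63) ≈ 42.58 dB
∠G = 68.20° − 90.00° = -21.80°

42.6 dB, -21.8°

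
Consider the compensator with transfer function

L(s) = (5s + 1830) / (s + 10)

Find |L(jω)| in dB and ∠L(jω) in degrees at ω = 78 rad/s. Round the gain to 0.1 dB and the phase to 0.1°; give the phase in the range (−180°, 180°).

27.5 dB, -70.7°

Substitute s = j78:
Numerator: 5(j78) + 1830 = 1830 + j390
Denominator: (j78) + 10 = 10 + j78
|N| = √(1830² + 390²) ≈ 1871.1, ∠N ≈ 12.03°
|D| = √(10² + 78²) ≈ 78.638, ∠D ≈ 82.69°
|L| = 1871.1 / 78.638 ≈ 23.794
Gain = 20 log₁₀(23.794) ≈ 27.53 dB
∠L = 12.03° − 82.69° = -70.66°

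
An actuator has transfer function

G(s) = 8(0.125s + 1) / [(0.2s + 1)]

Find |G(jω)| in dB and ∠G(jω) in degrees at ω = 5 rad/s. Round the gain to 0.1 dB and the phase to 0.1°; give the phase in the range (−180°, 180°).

16.5 dB, -13.0°

At ω = 5 rad/s:
zero (1 + j5·0.125) = 1 + j0.625 → |·| ≈ 1.1792, ∠ ≈ 32.01°
pole (1 + j5·0.2) = 1 + j1 → |·| ≈ 1.4142, ∠ ≈ 45.00°
|G| = 8 · 1.1792 / (1.4142) ≈ 6.6706
Gain = 20 log₁₀(6.6706) ≈ 16.48 dB
∠G = (32.01°) − (45.00°) = -12.99°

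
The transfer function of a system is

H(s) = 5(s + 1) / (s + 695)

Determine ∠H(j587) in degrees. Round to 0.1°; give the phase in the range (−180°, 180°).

At s = jω = j587:
zero (s+1): 1 + j587 → |·| = √(1²+587²) = √344570 ≈ 587, ∠ = arctan(587/1) ≈ 89.90°
pole (s+695): 695 + j587 → |·| = √(695²+587²) = √827594 ≈ 909.72, ∠ = arctan(587/695) ≈ 40.18°
∠H = 89.90° − 40.18° = 49.72°

49.7°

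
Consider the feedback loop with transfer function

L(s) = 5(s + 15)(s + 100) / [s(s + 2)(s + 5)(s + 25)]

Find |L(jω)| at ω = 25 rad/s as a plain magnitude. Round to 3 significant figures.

At s = jω = j25:
zero (s+15): 15 + j25 → |·| = √(15²+25²) = √850 ≈ 29.155, ∠ = arctan(25/15) ≈ 59.04°
zero (s+100): 100 + j25 → |·| = √(100²+25²) = √10625 ≈ 103.08, ∠ = arctan(25/100) ≈ 14.04°
pole (s+2): 2 + j25 → |·| = √(2²+25²) = √629 ≈ 25.08, ∠ = arctan(25/2) ≈ 85.43°
pole (s+5): 5 + j25 → |·| = √(5²+25²) = √650 ≈ 25.495, ∠ = arctan(25/5) ≈ 78.69°
pole (s+25): 25 + j25 → |·| = √(25²+25²) = √1250 ≈ 35.355, ∠ = arctan(25/25) ≈ 45.00°
pole at origin: |s| = 25, ∠ = 90.00° (in denominator)
|L| = 5 · 3005.3 / 5.6516e+05 ≈ 0.026588

0.0266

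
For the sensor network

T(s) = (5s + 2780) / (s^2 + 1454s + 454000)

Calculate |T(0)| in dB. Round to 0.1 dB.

-44.3 dB

T(0) = 2780 / 454000 ≈ 0.0061233
20 log₁₀(0.0061233) ≈ -44.26 dB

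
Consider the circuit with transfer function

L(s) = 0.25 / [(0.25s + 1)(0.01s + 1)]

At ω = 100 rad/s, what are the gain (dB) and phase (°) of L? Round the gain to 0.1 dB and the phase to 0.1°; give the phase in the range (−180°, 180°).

At ω = 100 rad/s:
pole (1 + j100·0.25) = 1 + j25 → |·| ≈ 25.02, ∠ ≈ 87.71°
pole (1 + j100·0.01) = 1 + j1 → |·| ≈ 1.4142, ∠ ≈ 45.00°
|L| = 0.25 · 1 / (25.02 · 1.4142) ≈ 0.0070655
Gain = 20 log₁₀(0.0070655) ≈ -43.02 dB
∠L = (0°) − (87.71° + 45.00°) = -132.71°

-43.0 dB, -132.7°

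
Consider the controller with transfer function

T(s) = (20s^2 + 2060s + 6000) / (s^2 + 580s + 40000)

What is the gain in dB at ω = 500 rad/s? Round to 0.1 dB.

Substitute s = j500:
Numerator: 20(j500)^2 + 2060(j500) + 6000 = -4994000 + j1030000
Denominator: (j500)^2 + 580(j500) + 40000 = -210000 + j290000
|N| = √(4994000² + 1030000²) ≈ 5.0991e+06, ∠N ≈ 168.35°
|D| = √(210000² + 290000²) ≈ 3.5805e+05, ∠D ≈ 125.91°
|T| = 5.0991e+06 / 3.5805e+05 ≈ 14.241
Gain = 20 log₁₀(14.241) ≈ 23.07 dB

23.1 dB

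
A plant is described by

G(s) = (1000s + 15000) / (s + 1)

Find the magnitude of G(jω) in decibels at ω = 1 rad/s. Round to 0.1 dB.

Substitute s = j1:
Numerator: 1000(j1) + 15000 = 15000 + j1000
Denominator: (j1) + 1 = 1 + j1
|N| = √(15000² + 1000²) ≈ 15033, ∠N ≈ 3.81°
|D| = √(1² + 1²) ≈ 1.4142, ∠D ≈ 45.00°
|G| = 15033 / 1.4142 ≈ 10630
Gain = 20 log₁₀(10630) ≈ 80.53 dB

80.5 dB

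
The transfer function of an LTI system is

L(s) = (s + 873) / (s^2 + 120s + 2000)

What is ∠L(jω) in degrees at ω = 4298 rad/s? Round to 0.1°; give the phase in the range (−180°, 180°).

-99.9°

Substitute s = j4298:
Numerator: (j4298) + 873 = 873 + j4298
Denominator: (j4298)^2 + 120(j4298) + 2000 = -18470804 + j515760
|N| = √(873² + 4298²) ≈ 4385.8, ∠N ≈ 78.52°
|D| = √(18470804² + 515760²) ≈ 1.8478e+07, ∠D ≈ 178.40°
∠L = 78.52° − 178.40° = -99.88°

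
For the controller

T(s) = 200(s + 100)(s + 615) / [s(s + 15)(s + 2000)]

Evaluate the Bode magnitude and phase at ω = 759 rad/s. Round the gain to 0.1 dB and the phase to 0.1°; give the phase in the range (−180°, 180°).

At s = jω = j759:
zero (s+100): 100 + j759 → |·| = √(100²+759²) = √586081 ≈ 765.56, ∠ = arctan(759/100) ≈ 82.49°
zero (s+615): 615 + j759 → |·| = √(615²+759²) = √954306 ≈ 976.89, ∠ = arctan(759/615) ≈ 50.98°
pole (s+15): 15 + j759 → |·| = √(15²+759²) = √576306 ≈ 759.15, ∠ = arctan(759/15) ≈ 88.87°
pole (s+2000): 2000 + j759 → |·| = √(2000²+759²) = √4576081 ≈ 2139.2, ∠ = arctan(759/2000) ≈ 20.78°
pole at origin: |s| = 759, ∠ = 90.00° (in denominator)
|T| = 200 · 7.4787e+05 / 1.2326e+09 ≈ 0.12135
Gain = 20 log₁₀(0.12135) ≈ -18.32 dB
∠T = 133.47° − 199.65° = -66.18°

-18.3 dB, -66.2°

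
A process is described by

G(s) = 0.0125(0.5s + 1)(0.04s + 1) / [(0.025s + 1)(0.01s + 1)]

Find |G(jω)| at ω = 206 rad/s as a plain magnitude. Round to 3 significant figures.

At ω = 206 rad/s:
zero (1 + j206·0.5) = 1 + j103 → |·| ≈ 103, ∠ ≈ 89.44°
zero (1 + j206·0.04) = 1 + j8.24 → |·| ≈ 8.3005, ∠ ≈ 83.08°
pole (1 + j206·0.025) = 1 + j5.15 → |·| ≈ 5.2462, ∠ ≈ 79.01°
pole (1 + j206·0.01) = 1 + j2.06 → |·| ≈ 2.2899, ∠ ≈ 64.11°
|G| = 0.0125 · 103 · 8.3005 / (5.2462 · 2.2899) ≈ 0.88959

0.890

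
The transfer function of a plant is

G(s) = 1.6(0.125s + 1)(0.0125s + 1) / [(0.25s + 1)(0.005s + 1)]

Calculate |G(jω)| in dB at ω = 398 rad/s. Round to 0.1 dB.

5.2 dB

At ω = 398 rad/s:
zero (1 + j398·0.125) = 1 + j49.75 → |·| ≈ 49.76, ∠ ≈ 88.85°
zero (1 + j398·0.0125) = 1 + j4.975 → |·| ≈ 5.0745, ∠ ≈ 78.63°
pole (1 + j398·0.25) = 1 + j99.5 → |·| ≈ 99.505, ∠ ≈ 89.42°
pole (1 + j398·0.005) = 1 + j1.99 → |·| ≈ 2.2271, ∠ ≈ 63.32°
|G| = 1.6 · 49.76 · 5.0745 / (99.505 · 2.2271) ≈ 1.8231
Gain = 20 log₁₀(1.8231) ≈ 5.22 dB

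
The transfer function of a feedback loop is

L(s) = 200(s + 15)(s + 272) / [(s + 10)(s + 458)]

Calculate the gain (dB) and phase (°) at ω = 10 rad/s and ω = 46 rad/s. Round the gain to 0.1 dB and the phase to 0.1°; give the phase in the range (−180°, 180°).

At s = jω = j10:
zero (s+15): 15 + j10 → |·| = √(15²+10²) = √325 ≈ 18.028, ∠ = arctan(10/15) ≈ 33.69°
zero (s+272): 272 + j10 → |·| = √(272²+10²) = √74084 ≈ 272.18, ∠ = arctan(10/272) ≈ 2.11°
pole (s+10): 10 + j10 → |·| = √(10²+10²) = √200 ≈ 14.142, ∠ = arctan(10/10) ≈ 45.00°
pole (s+458): 458 + j10 → |·| = √(458²+10²) = √209864 ≈ 458.11, ∠ = arctan(10/458) ≈ 1.25°
|L| = 200 · 4906.9 / 6478.6 ≈ 151.48
Gain = 20 log₁₀(151.48) ≈ 43.61 dB
∠L = 35.80° − 46.25° = -10.45°

At s = jω = j46:
zero (s+15): 15 + j46 → |·| = √(15²+46²) = √2341 ≈ 48.384, ∠ = arctan(46/15) ≈ 71.94°
zero (s+272): 272 + j46 → |·| = √(272²+46²) = √76100 ≈ 275.86, ∠ = arctan(46/272) ≈ 9.60°
pole (s+10): 10 + j46 → |·| = √(10²+46²) = √2216 ≈ 47.074, ∠ = arctan(46/10) ≈ 77.74°
pole (s+458): 458 + j46 → |·| = √(458²+46²) = √211880 ≈ 460.3, ∠ = arctan(46/458) ≈ 5.74°
|L| = 200 · 13347 / 21668 ≈ 123.2
Gain = 20 log₁₀(123.2) ≈ 41.81 dB
∠L = 81.54° − 83.48° = -1.94°

ω = 10: 43.6 dB, -10.5°; ω = 46: 41.8 dB, -1.9°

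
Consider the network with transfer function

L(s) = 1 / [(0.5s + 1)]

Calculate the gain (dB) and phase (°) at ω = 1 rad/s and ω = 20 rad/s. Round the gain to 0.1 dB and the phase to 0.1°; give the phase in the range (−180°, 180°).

ω = 1: -1.0 dB, -26.6°; ω = 20: -20.0 dB, -84.3°

At ω = 1 rad/s:
pole (1 + j1·0.5) = 1 + j0.5 → |·| ≈ 1.118, ∠ ≈ 26.57°
|L| = 1 · 1 / (1.118) ≈ 0.89445
Gain = 20 log₁₀(0.89445) ≈ -0.97 dB
∠L = (0°) − (26.57°) = -26.57°

At ω = 20 rad/s:
pole (1 + j20·0.5) = 1 + j10 → |·| ≈ 10.05, ∠ ≈ 84.29°
|L| = 1 · 1 / (10.05) ≈ 0.099502
Gain = 20 log₁₀(0.099502) ≈ -20.04 dB
∠L = (0°) − (84.29°) = -84.29°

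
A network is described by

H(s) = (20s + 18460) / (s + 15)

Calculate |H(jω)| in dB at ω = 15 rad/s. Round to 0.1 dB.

Substitute s = j15:
Numerator: 20(j15) + 18460 = 18460 + j300
Denominator: (j15) + 15 = 15 + j15
|N| = √(18460² + 300²) ≈ 18462, ∠N ≈ 0.93°
|D| = √(15² + 15²) ≈ 21.213, ∠D ≈ 45.00°
|H| = 18462 / 21.213 ≈ 870.32
Gain = 20 log₁₀(870.32) ≈ 58.79 dB

58.8 dB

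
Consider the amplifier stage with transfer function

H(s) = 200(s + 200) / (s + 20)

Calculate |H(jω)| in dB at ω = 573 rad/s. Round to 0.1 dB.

At s = jω = j573:
zero (s+200): 200 + j573 → |·| = √(200²+573²) = √368329 ≈ 606.9, ∠ = arctan(573/200) ≈ 70.76°
pole (s+20): 20 + j573 → |·| = √(20²+573²) = √328729 ≈ 573.35, ∠ = arctan(573/20) ≈ 88.00°
|H| = 200 · 606.9 / 573.35 ≈ 211.7
Gain = 20 log₁₀(211.7) ≈ 46.51 dB

46.5 dB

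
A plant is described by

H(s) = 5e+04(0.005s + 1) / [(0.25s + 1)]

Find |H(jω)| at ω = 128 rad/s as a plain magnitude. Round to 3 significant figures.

At ω = 128 rad/s:
zero (1 + j128·0.005) = 1 + j0.64 → |·| ≈ 1.1873, ∠ ≈ 32.62°
pole (1 + j128·0.25) = 1 + j32 → |·| ≈ 32.016, ∠ ≈ 88.21°
|H| = 5e+04 · 1.1873 / (32.016) ≈ 1854.2

1.85e+03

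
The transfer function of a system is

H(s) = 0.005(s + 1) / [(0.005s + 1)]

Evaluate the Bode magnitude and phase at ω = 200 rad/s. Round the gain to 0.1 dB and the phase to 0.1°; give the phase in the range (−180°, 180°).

At ω = 200 rad/s:
zero (1 + j200·1) = 1 + j200 → |·| ≈ 200, ∠ ≈ 89.71°
pole (1 + j200·0.005) = 1 + j1 → |·| ≈ 1.4142, ∠ ≈ 45.00°
|H| = 0.005 · 200 / (1.4142) ≈ 0.70711
Gain = 20 log₁₀(0.70711) ≈ -3.01 dB
∠H = (89.71°) − (45.00°) = 44.71°

-3.0 dB, 44.7°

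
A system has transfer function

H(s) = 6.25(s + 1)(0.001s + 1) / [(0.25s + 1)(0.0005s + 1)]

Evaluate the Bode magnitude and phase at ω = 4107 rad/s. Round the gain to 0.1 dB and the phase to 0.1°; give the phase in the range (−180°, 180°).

At ω = 4107 rad/s:
zero (1 + j4107·1) = 1 + j4107 → |·| ≈ 4107, ∠ ≈ 89.99°
zero (1 + j4107·0.001) = 1 + j4.107 → |·| ≈ 4.227, ∠ ≈ 76.32°
pole (1 + j4107·0.25) = 1 + j1026.75 → |·| ≈ 1026.8, ∠ ≈ 89.94°
pole (1 + j4107·0.0005) = 1 + j2.0535 → |·| ≈ 2.284, ∠ ≈ 64.04°
|H| = 6.25 · 4107 · 4.227 / (1026.8 · 2.284) ≈ 46.265
Gain = 20 log₁₀(46.265) ≈ 33.31 dB
∠H = (89.99° + 76.32°) − (89.94° + 64.04°) = 12.33°

33.3 dB, 12.3°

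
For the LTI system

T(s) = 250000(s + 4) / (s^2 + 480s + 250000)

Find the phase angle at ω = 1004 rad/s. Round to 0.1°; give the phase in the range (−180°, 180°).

-57.8°

At s = jω = j1004:
zero (s+4): 4 + j1004 → |·| = √(4²+1004²) = √1008032 ≈ 1004, ∠ = arctan(1004/4) ≈ 89.77°
quadratic: (j1004)² + 480·j1004 + 250000 = -758016 + j481920 → |·| ≈ 8.9824e+05, ∠ ≈ 147.55°
∠T = 89.77° − 147.55° = -57.78°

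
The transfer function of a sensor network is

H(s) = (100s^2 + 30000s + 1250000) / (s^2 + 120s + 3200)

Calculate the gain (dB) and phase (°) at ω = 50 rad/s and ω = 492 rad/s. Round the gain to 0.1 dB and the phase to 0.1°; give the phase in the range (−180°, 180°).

Substitute s = j50:
Numerator: 100(j50)^2 + 30000(j50) + 1250000 = 1000000 + j1500000
Denominator: (j50)^2 + 120(j50) + 3200 = 700 + j6000
|N| = √(1000000² + 1500000²) ≈ 1.8028e+06, ∠N ≈ 56.31°
|D| = √(700² + 6000²) ≈ 6040.7, ∠D ≈ 83.35°
|H| = 1.8028e+06 / 6040.7 ≈ 298.44
Gain = 20 log₁₀(298.44) ≈ 49.50 dB
∠H = 56.31° − 83.35° = -27.04°

Substitute s = j492:
Numerator: 100(j492)^2 + 30000(j492) + 1250000 = -22956400 + j14760000
Denominator: (j492)^2 + 120(j492) + 3200 = -238864 + j59040
|N| = √(22956400² + 14760000²) ≈ 2.7292e+07, ∠N ≈ 147.26°
|D| = √(238864² + 59040²) ≈ 2.4605e+05, ∠D ≈ 166.12°
|H| = 2.7292e+07 / 2.4605e+05 ≈ 110.92
Gain = 20 log₁₀(110.92) ≈ 40.90 dB
∠H = 147.26° − 166.12° = -18.86°

ω = 50: 49.5 dB, -27.0°; ω = 492: 40.9 dB, -18.9°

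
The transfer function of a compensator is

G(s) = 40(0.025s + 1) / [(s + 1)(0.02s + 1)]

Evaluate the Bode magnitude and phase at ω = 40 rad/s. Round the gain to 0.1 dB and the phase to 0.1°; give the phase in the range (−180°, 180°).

At ω = 40 rad/s:
zero (1 + j40·0.025) = 1 + j1 → |·| ≈ 1.4142, ∠ ≈ 45.00°
pole (1 + j40·1) = 1 + j40 → |·| ≈ 40.012, ∠ ≈ 88.57°
pole (1 + j40·0.02) = 1 + j0.8 → |·| ≈ 1.2806, ∠ ≈ 38.66°
|G| = 40 · 1.4142 / (40.012 · 1.2806) ≈ 1.104
Gain = 20 log₁₀(1.104) ≈ 0.86 dB
∠G = (45.00°) − (88.57° + 38.66°) = -82.23°

0.9 dB, -82.2°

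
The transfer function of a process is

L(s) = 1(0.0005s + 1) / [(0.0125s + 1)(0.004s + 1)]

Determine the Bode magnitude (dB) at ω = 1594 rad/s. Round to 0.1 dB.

At ω = 1594 rad/s:
zero (1 + j1594·0.0005) = 1 + j0.797 → |·| ≈ 1.2788, ∠ ≈ 38.55°
pole (1 + j1594·0.0125) = 1 + j19.925 → |·| ≈ 19.95, ∠ ≈ 87.13°
pole (1 + j1594·0.004) = 1 + j6.376 → |·| ≈ 6.4539, ∠ ≈ 81.09°
|L| = 1 · 1.2788 / (19.95 · 6.4539) ≈ 0.009932
Gain = 20 log₁₀(0.009932) ≈ -40.06 dB

-40.1 dB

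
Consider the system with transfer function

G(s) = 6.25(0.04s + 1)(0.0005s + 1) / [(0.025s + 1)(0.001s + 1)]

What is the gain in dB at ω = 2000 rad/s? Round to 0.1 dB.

16.0 dB

At ω = 2000 rad/s:
zero (1 + j2000·0.04) = 1 + j80 → |·| ≈ 80.006, ∠ ≈ 89.28°
zero (1 + j2000·0.0005) = 1 + j1 → |·| ≈ 1.4142, ∠ ≈ 45.00°
pole (1 + j2000·0.025) = 1 + j50 → |·| ≈ 50.01, ∠ ≈ 88.85°
pole (1 + j2000·0.001) = 1 + j2 → |·| ≈ 2.2361, ∠ ≈ 63.43°
|G| = 6.25 · 80.006 · 1.4142 / (50.01 · 2.2361) ≈ 6.3236
Gain = 20 log₁₀(6.3236) ≈ 16.02 dB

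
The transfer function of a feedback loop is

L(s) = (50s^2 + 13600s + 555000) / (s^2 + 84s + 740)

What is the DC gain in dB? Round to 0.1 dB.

L(0) = 555000 / 740 = 750
20 log₁₀(750) ≈ 57.50 dB

57.5 dB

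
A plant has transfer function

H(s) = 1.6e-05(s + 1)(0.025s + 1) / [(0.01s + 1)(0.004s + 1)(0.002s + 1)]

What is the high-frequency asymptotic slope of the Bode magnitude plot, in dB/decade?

-20 dB/decade

Each pole contributes −20 dB/decade at high frequency; each zero contributes +20 dB/decade.
Net: 2 zero(s) − 3 pole(s) → -20 dB/decade.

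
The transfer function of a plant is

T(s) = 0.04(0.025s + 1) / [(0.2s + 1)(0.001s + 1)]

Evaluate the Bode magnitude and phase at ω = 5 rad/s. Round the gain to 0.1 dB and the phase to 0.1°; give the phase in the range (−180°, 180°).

At ω = 5 rad/s:
zero (1 + j5·0.025) = 1 + j0.125 → |·| ≈ 1.0078, ∠ ≈ 7.13°
pole (1 + j5·0.2) = 1 + j1 → |·| ≈ 1.4142, ∠ ≈ 45.00°
pole (1 + j5·0.001) = 1 + j0.005 → |·| ≈ 1, ∠ ≈ 0.29°
|T| = 0.04 · 1.0078 / (1.4142 · 1) ≈ 0.028505
Gain = 20 log₁₀(0.028505) ≈ -30.90 dB
∠T = (7.13°) − (45.00° + 0.29°) = -38.16°

-30.9 dB, -38.2°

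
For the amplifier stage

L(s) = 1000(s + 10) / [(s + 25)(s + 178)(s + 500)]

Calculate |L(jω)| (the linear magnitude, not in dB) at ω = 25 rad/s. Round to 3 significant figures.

0.00846

At s = jω = j25:
zero (s+10): 10 + j25 → |·| = √(10²+25²) = √725 ≈ 26.926, ∠ = arctan(25/10) ≈ 68.20°
pole (s+25): 25 + j25 → |·| = √(25²+25²) = √1250 ≈ 35.355, ∠ = arctan(25/25) ≈ 45.00°
pole (s+178): 178 + j25 → |·| = √(178²+25²) = √32309 ≈ 179.75, ∠ = arctan(25/178) ≈ 7.99°
pole (s+500): 500 + j25 → |·| = √(500²+25²) = √250625 ≈ 500.62, ∠ = arctan(25/500) ≈ 2.86°
|L| = 1000 · 26.926 / 3.1815e+06 ≈ 0.0084633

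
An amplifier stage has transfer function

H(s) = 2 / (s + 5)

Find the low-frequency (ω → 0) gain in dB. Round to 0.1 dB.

-8.0 dB

H(0) = 2 / (5) = 0.4
20 log₁₀(0.4) ≈ -7.96 dB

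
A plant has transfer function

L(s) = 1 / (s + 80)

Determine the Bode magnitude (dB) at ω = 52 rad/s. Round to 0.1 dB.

At s = jω = j52:
pole (s+80): 80 + j52 → |·| = √(80²+52²) = √9104 ≈ 95.415, ∠ = arctan(52/80) ≈ 33.02°
|L| = 1 / 95.415 ≈ 0.010481
Gain = 20 log₁₀(0.010481) ≈ -39.59 dB

-39.6 dB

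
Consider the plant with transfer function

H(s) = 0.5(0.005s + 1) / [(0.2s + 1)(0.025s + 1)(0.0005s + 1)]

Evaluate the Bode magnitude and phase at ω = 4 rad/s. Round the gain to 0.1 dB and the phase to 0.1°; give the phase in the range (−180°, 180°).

-8.2 dB, -43.3°

At ω = 4 rad/s:
zero (1 + j4·0.005) = 1 + j0.02 → |·| ≈ 1.0002, ∠ ≈ 1.15°
pole (1 + j4·0.2) = 1 + j0.8 → |·| ≈ 1.2806, ∠ ≈ 38.66°
pole (1 + j4·0.025) = 1 + j0.1 → |·| ≈ 1.005, ∠ ≈ 5.71°
pole (1 + j4·0.0005) = 1 + j0.002 → |·| ≈ 1, ∠ ≈ 0.11°
|H| = 0.5 · 1.0002 / (1.2806 · 1.005 · 1) ≈ 0.38858
Gain = 20 log₁₀(0.38858) ≈ -8.21 dB
∠H = (1.15°) − (38.66° + 5.71° + 0.11°) = -43.33°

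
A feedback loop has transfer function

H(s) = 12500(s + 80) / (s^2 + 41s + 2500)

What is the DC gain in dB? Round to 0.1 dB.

H(0) = 12500·80 / 2500 = 400
20 log₁₀(400) ≈ 52.04 dB

52.0 dB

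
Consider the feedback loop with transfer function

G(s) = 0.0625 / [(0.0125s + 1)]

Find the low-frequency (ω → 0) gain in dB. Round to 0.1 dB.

-24.1 dB

G(0) = 0.0625 · 1 / 1 = 0.0625
20 log₁₀(0.0625) ≈ -24.08 dB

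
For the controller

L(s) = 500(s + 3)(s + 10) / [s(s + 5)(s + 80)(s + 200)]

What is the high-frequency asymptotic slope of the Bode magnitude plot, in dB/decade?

Each pole contributes −20 dB/decade at high frequency; each zero contributes +20 dB/decade.
Net: 2 zero(s) − 4 pole(s) → -40 dB/decade.

-40 dB/decade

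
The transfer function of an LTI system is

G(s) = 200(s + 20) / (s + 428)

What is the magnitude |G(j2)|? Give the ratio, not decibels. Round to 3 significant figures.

9.39

At s = jω = j2:
zero (s+20): 20 + j2 → |·| = √(20²+2²) = √404 ≈ 20.1, ∠ = arctan(2/20) ≈ 5.71°
pole (s+428): 428 + j2 → |·| = √(428²+2²) = √183188 ≈ 428, ∠ = arctan(2/428) ≈ 0.27°
|G| = 200 · 20.1 / 428 ≈ 9.3925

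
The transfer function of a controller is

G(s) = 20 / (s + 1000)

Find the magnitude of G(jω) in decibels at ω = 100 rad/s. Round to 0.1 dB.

At s = jω = j100:
pole (s+1000): 1000 + j100 → |·| = √(1000²+100²) = √1010000 ≈ 1005, ∠ = arctan(100/1000) ≈ 5.71°
|G| = 20 / 1005 ≈ 0.0199
Gain = 20 log₁₀(0.0199) ≈ -34.02 dB

-34.0 dB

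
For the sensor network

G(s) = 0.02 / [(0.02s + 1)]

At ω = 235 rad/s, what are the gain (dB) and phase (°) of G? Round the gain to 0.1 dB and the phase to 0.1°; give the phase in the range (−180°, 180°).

-47.6 dB, -78.0°

At ω = 235 rad/s:
pole (1 + j235·0.02) = 1 + j4.7 → |·| ≈ 4.8052, ∠ ≈ 77.99°
|G| = 0.02 · 1 / (4.8052) ≈ 0.0041622
Gain = 20 log₁₀(0.0041622) ≈ -47.61 dB
∠G = (0°) − (77.99°) = -77.99°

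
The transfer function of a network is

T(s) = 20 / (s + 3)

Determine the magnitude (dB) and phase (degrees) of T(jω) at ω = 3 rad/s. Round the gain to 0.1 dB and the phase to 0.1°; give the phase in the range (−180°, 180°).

At s = jω = j3:
pole (s+3): 3 + j3 → |·| = √(3²+3²) = √18 ≈ 4.2426, ∠ = arctan(3/3) ≈ 45.00°
|T| = 20 / 4.2426 ≈ 4.7141
Gain = 20 log₁₀(4.7141) ≈ 13.47 dB
∠T = 0.00° − 45.00° = -45.00°

13.5 dB, -45.0°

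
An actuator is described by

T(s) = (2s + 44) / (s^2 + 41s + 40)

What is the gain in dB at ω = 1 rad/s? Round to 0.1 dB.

-2.2 dB

Substitute s = j1:
Numerator: 2(j1) + 44 = 44 + j2
Denominator: (j1)^2 + 41(j1) + 40 = 39 + j41
|N| = √(44² + 2²) ≈ 44.045, ∠N ≈ 2.60°
|D| = √(39² + 41²) ≈ 56.586, ∠D ≈ 46.43°
|T| = 44.045 / 56.586 ≈ 0.77837
Gain = 20 log₁₀(0.77837) ≈ -2.18 dB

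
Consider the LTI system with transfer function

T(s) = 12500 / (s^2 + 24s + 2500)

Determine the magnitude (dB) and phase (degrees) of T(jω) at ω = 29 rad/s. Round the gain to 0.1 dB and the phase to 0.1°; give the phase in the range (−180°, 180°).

At s = jω = j29:
quadratic: (j29)² + 24·j29 + 2500 = 1659 + j696 → |·| ≈ 1799.1, ∠ ≈ 22.76°
|T| = 12500 / 1799.1 ≈ 6.9479
Gain = 20 log₁₀(6.9479) ≈ 16.84 dB
∠T = 0.00° − 22.76° = -22.76°

16.8 dB, -22.8°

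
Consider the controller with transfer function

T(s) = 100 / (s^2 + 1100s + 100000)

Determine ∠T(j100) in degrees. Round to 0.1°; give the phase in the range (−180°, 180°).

Substitute s = j100:
Numerator: 100 = 100 + j0
Denominator: (j100)^2 + 1100(j100) + 100000 = 90000 + j110000
|N| = √(100² + 0²) ≈ 100, ∠N ≈ 0.00°
|D| = √(90000² + 110000²) ≈ 1.4213e+05, ∠D ≈ 50.71°
∠T = 0.00° − 50.71° = -50.71°

-50.7°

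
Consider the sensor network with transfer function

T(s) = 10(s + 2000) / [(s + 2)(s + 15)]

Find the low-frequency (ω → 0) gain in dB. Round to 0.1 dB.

56.5 dB

T(0) = 10·2000 / (2·15) ≈ 666.67
20 log₁₀(666.67) ≈ 56.48 dB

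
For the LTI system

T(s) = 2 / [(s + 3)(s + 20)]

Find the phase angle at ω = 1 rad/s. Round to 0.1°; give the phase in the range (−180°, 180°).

At s = jω = j1:
pole (s+3): 3 + j1 → |·| = √(3²+1²) = √10 ≈ 3.1623, ∠ = arctan(1/3) ≈ 18.43°
pole (s+20): 20 + j1 → |·| = √(20²+1²) = √401 ≈ 20.025, ∠ = arctan(1/20) ≈ 2.86°
∠T = 0.00° − 21.29° = -21.29°

-21.3°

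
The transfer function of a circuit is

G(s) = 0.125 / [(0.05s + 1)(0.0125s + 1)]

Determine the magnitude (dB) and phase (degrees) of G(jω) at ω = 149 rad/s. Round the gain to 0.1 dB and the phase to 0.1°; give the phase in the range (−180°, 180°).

At ω = 149 rad/s:
pole (1 + j149·0.05) = 1 + j7.45 → |·| ≈ 7.5168, ∠ ≈ 82.35°
pole (1 + j149·0.0125) = 1 + j1.8625 → |·| ≈ 2.114, ∠ ≈ 61.77°
|G| = 0.125 · 1 / (7.5168 · 2.114) ≈ 0.0078663
Gain = 20 log₁₀(0.0078663) ≈ -42.08 dB
∠G = (0°) − (82.35° + 61.77°) = -144.12°

-42.1 dB, -144.1°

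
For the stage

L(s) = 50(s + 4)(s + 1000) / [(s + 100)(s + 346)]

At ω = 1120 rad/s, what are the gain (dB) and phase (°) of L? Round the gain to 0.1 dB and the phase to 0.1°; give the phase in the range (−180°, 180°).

At s = jω = j1120:
zero (s+4): 4 + j1120 → |·| = √(4²+1120²) = √1254416 ≈ 1120, ∠ = arctan(1120/4) ≈ 89.80°
zero (s+1000): 1000 + j1120 → |·| = √(1000²+1120²) = √2254400 ≈ 1501.5, ∠ = arctan(1120/1000) ≈ 48.24°
pole (s+100): 100 + j1120 → |·| = √(100²+1120²) = √1264400 ≈ 1124.5, ∠ = arctan(1120/100) ≈ 84.90°
pole (s+346): 346 + j1120 → |·| = √(346²+1120²) = √1374116 ≈ 1172.2, ∠ = arctan(1120/346) ≈ 72.83°
|L| = 50 · 1.6817e+06 / 1.3181e+06 ≈ 63.793
Gain = 20 log₁₀(63.793) ≈ 36.10 dB
∠L = 138.04° − 157.73° = -19.69°

36.1 dB, -19.7°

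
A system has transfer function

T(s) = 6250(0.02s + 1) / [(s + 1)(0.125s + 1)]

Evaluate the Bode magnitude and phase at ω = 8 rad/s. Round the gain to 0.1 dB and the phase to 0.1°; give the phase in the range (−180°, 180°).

54.9 dB, -118.8°

At ω = 8 rad/s:
zero (1 + j8·0.02) = 1 + j0.16 → |·| ≈ 1.0127, ∠ ≈ 9.09°
pole (1 + j8·1) = 1 + j8 → |·| ≈ 8.0623, ∠ ≈ 82.87°
pole (1 + j8·0.125) = 1 + j1 → |·| ≈ 1.4142, ∠ ≈ 45.00°
|T| = 6250 · 1.0127 / (8.0623 · 1.4142) ≈ 555.13
Gain = 20 log₁₀(555.13) ≈ 54.89 dB
∠T = (9.09°) − (82.87° + 45.00°) = -118.78°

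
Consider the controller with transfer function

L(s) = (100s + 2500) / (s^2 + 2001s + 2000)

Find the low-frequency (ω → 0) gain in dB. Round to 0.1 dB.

1.9 dB

L(0) = 2500 / 2000 = 1.25
20 log₁₀(1.25) ≈ 1.94 dB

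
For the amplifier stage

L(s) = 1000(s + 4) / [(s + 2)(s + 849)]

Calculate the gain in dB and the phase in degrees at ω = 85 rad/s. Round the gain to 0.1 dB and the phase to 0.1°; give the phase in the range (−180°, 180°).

1.4 dB, -7.1°

At s = jω = j85:
zero (s+4): 4 + j85 → |·| = √(4²+85²) = √7241 ≈ 85.094, ∠ = arctan(85/4) ≈ 87.31°
pole (s+2): 2 + j85 → |·| = √(2²+85²) = √7229 ≈ 85.024, ∠ = arctan(85/2) ≈ 88.65°
pole (s+849): 849 + j85 → |·| = √(849²+85²) = √728026 ≈ 853.24, ∠ = arctan(85/849) ≈ 5.72°
|L| = 1000 · 85.094 / 72546 ≈ 1.173
Gain = 20 log₁₀(1.173) ≈ 1.39 dB
∠L = 87.31° − 94.37° = -7.06°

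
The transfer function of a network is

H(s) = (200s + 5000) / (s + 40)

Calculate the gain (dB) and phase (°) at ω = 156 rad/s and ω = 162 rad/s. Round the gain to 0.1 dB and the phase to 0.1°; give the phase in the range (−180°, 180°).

Substitute s = j156:
Numerator: 200(j156) + 5000 = 5000 + j31200
Denominator: (j156) + 40 = 40 + j156
|N| = √(5000² + 31200²) ≈ 31598, ∠N ≈ 80.90°
|D| = √(40² + 156²) ≈ 161.05, ∠D ≈ 75.62°
|H| = 31598 / 161.05 ≈ 196.2
Gain = 20 log₁₀(196.2) ≈ 45.85 dB
∠H = 80.90° − 75.62° = 5.28°

Substitute s = j162:
Numerator: 200(j162) + 5000 = 5000 + j32400
Denominator: (j162) + 40 = 40 + j162
|N| = √(5000² + 32400²) ≈ 32784, ∠N ≈ 81.23°
|D| = √(40² + 162²) ≈ 166.87, ∠D ≈ 76.13°
|H| = 32784 / 166.87 ≈ 196.46
Gain = 20 log₁₀(196.46) ≈ 45.87 dB
∠H = 81.23° − 76.13° = 5.10°

ω = 156: 45.9 dB, 5.3°; ω = 162: 45.9 dB, 5.1°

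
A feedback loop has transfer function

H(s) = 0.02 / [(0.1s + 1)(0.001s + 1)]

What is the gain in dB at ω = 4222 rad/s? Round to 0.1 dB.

At ω = 4222 rad/s:
pole (1 + j4222·0.1) = 1 + j422.2 → |·| ≈ 422.2, ∠ ≈ 89.86°
pole (1 + j4222·0.001) = 1 + j4.222 → |·| ≈ 4.3388, ∠ ≈ 76.67°
|H| = 0.02 · 1 / (422.2 · 4.3388) ≈ 1.0918e-05
Gain = 20 log₁₀(1.0918e-05) ≈ -99.24 dB

-99.2 dB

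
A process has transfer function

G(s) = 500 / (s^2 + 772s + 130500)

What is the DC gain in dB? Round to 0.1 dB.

G(0) = 500 / 130500 ≈ 0.0038314
20 log₁₀(0.0038314) ≈ -48.33 dB

-48.3 dB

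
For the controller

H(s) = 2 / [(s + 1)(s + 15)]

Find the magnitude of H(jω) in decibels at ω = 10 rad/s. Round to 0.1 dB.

-39.1 dB

At s = jω = j10:
pole (s+1): 1 + j10 → |·| = √(1²+10²) = √101 ≈ 10.05, ∠ = arctan(10/1) ≈ 84.29°
pole (s+15): 15 + j10 → |·| = √(15²+10²) = √325 ≈ 18.028, ∠ = arctan(10/15) ≈ 33.69°
|H| = 2 / 181.18 ≈ 0.011039
Gain = 20 log₁₀(0.011039) ≈ -39.14 dB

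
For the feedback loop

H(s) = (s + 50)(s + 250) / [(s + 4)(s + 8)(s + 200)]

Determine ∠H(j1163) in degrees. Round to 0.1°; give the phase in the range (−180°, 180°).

-94.2°

At s = jω = j1163:
zero (s+50): 50 + j1163 → |·| = √(50²+1163²) = √1355069 ≈ 1164.1, ∠ = arctan(1163/50) ≈ 87.54°
zero (s+250): 250 + j1163 → |·| = √(250²+1163²) = √1415069 ≈ 1189.6, ∠ = arctan(1163/250) ≈ 77.87°
pole (s+4): 4 + j1163 → |·| = √(4²+1163²) = √1352585 ≈ 1163, ∠ = arctan(1163/4) ≈ 89.80°
pole (s+8): 8 + j1163 → |·| = √(8²+1163²) = √1352633 ≈ 1163, ∠ = arctan(1163/8) ≈ 89.61°
pole (s+200): 200 + j1163 → |·| = √(200²+1163²) = √1392569 ≈ 1180.1, ∠ = arctan(1163/200) ≈ 80.24°
∠H = 165.41° − 259.65° = -94.24°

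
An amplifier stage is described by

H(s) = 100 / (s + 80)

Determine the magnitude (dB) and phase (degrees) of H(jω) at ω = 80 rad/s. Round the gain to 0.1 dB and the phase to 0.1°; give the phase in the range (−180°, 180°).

Substitute s = j80:
Numerator: 100 = 100 + j0
Denominator: (j80) + 80 = 80 + j80
|N| = √(100² + 0²) ≈ 100, ∠N ≈ 0.00°
|D| = √(80² + 80²) ≈ 113.14, ∠D ≈ 45.00°
|H| = 100 / 113.14 ≈ 0.88386
Gain = 20 log₁₀(0.88386) ≈ -1.07 dB
∠H = 0.00° − 45.00° = -45.00°

-1.1 dB, -45.0°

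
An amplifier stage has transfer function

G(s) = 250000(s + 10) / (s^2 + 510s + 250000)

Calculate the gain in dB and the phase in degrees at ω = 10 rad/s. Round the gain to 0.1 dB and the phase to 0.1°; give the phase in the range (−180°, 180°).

At s = jω = j10:
zero (s+10): 10 + j10 → |·| = √(10²+10²) = √200 ≈ 14.142, ∠ = arctan(10/10) ≈ 45.00°
quadratic: (j10)² + 510·j10 + 250000 = 249900 + j5100 → |·| ≈ 2.4995e+05, ∠ ≈ 1.17°
|G| = 250000 · 14.142 / 2.4995e+05 ≈ 14.145
Gain = 20 log₁₀(14.145) ≈ 23.01 dB
∠G = 45.00° − 1.17° = 43.83°

23.0 dB, 43.8°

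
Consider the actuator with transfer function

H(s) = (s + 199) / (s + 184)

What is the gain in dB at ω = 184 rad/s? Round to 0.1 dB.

0.4 dB

Substitute s = j184:
Numerator: (j184) + 199 = 199 + j184
Denominator: (j184) + 184 = 184 + j184
|N| = √(199² + 184²) ≈ 271.03, ∠N ≈ 42.76°
|D| = √(184² + 184²) ≈ 260.22, ∠D ≈ 45.00°
|H| = 271.03 / 260.22 ≈ 1.0415
Gain = 20 log₁₀(1.0415) ≈ 0.35 dB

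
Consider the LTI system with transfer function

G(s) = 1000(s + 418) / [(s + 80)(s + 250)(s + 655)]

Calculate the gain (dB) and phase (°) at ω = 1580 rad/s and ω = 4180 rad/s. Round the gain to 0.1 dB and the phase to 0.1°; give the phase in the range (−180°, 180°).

At s = jω = j1580:
zero (s+418): 418 + j1580 → |·| = √(418²+1580²) = √2671124 ≈ 1634.4, ∠ = arctan(1580/418) ≈ 75.18°
pole (s+80): 80 + j1580 → |·| = √(80²+1580²) = √2502800 ≈ 1582, ∠ = arctan(1580/80) ≈ 87.10°
pole (s+250): 250 + j1580 → |·| = √(250²+1580²) = √2558900 ≈ 1599.7, ∠ = arctan(1580/250) ≈ 81.01°
pole (s+655): 655 + j1580 → |·| = √(655²+1580²) = √2925425 ≈ 1710.4, ∠ = arctan(1580/655) ≈ 67.48°
|G| = 1000 · 1634.4 / 4.3286e+09 ≈ 0.00037758
Gain = 20 log₁₀(0.00037758) ≈ -68.46 dB
∠G = 75.18° − 235.59° = -160.41°

At s = jω = j4180:
zero (s+418): 418 + j4180 → |·| = √(418²+4180²) = √17647124 ≈ 4200.8, ∠ = arctan(4180/418) ≈ 84.29°
pole (s+80): 80 + j4180 → |·| = √(80²+4180²) = √17478800 ≈ 4180.8, ∠ = arctan(4180/80) ≈ 88.90°
pole (s+250): 250 + j4180 → |·| = √(250²+4180²) = √17534900 ≈ 4187.5, ∠ = arctan(4180/250) ≈ 86.58°
pole (s+655): 655 + j4180 → |·| = √(655²+4180²) = √17901425 ≈ 4231, ∠ = arctan(4180/655) ≈ 81.09°
|G| = 1000 · 4200.8 / 7.4073e+10 ≈ 5.6712e-05
Gain = 20 log₁₀(5.6712e-05) ≈ -84.93 dB
∠G = 84.29° − 256.57° = -172.28°

ω = 1580: -68.5 dB, -160.4°; ω = 4180: -84.9 dB, -172.3°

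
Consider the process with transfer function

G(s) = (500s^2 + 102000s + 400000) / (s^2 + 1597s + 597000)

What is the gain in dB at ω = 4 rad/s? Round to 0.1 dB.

-0.5 dB

Substitute s = j4:
Numerator: 500(j4)^2 + 102000(j4) + 400000 = 392000 + j408000
Denominator: (j4)^2 + 1597(j4) + 597000 = 596984 + j6388
|N| = √(392000² + 408000²) ≈ 5.658e+05, ∠N ≈ 46.15°
|D| = √(596984² + 6388²) ≈ 5.9702e+05, ∠D ≈ 0.61°
|G| = 5.658e+05 / 5.9702e+05 ≈ 0.94771
Gain = 20 log₁₀(0.94771) ≈ -0.47 dB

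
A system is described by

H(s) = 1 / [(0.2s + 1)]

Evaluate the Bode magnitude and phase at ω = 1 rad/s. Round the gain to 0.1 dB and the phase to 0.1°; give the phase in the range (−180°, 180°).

At ω = 1 rad/s:
pole (1 + j1·0.2) = 1 + j0.2 → |·| ≈ 1.0198, ∠ ≈ 11.31°
|H| = 1 · 1 / (1.0198) ≈ 0.98058
Gain = 20 log₁₀(0.98058) ≈ -0.17 dB
∠H = (0°) − (11.31°) = -11.31°

-0.2 dB, -11.3°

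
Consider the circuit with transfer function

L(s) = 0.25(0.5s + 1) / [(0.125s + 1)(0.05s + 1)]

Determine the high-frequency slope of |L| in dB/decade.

-20 dB/decade

Each pole contributes −20 dB/decade at high frequency; each zero contributes +20 dB/decade.
Net: 1 zero(s) − 2 pole(s) → -20 dB/decade.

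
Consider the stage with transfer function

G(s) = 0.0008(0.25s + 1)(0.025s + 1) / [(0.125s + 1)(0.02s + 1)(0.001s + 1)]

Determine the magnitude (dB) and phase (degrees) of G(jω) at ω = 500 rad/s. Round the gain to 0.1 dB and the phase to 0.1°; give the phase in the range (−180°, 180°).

-55.0 dB, -25.0°

At ω = 500 rad/s:
zero (1 + j500·0.25) = 1 + j125 → |·| ≈ 125, ∠ ≈ 89.54°
zero (1 + j500·0.025) = 1 + j12.5 → |·| ≈ 12.54, ∠ ≈ 85.43°
pole (1 + j500·0.125) = 1 + j62.5 → |·| ≈ 62.508, ∠ ≈ 89.08°
pole (1 + j500·0.02) = 1 + j10 → |·| ≈ 10.05, ∠ ≈ 84.29°
pole (1 + j500·0.001) = 1 + j0.5 → |·| ≈ 1.118, ∠ ≈ 26.57°
|G| = 0.0008 · 125 · 12.54 / (62.508 · 10.05 · 1.118) ≈ 0.0017855
Gain = 20 log₁₀(0.0017855) ≈ -54.96 dB
∠G = (89.54° + 85.43°) − (89.08° + 84.29° + 26.57°) = -24.97°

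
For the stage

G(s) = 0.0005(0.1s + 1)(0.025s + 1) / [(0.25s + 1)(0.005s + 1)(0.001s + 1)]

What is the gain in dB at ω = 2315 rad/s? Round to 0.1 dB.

At ω = 2315 rad/s:
zero (1 + j2315·0.1) = 1 + j231.5 → |·| ≈ 231.5, ∠ ≈ 89.75°
zero (1 + j2315·0.025) = 1 + j57.875 → |·| ≈ 57.884, ∠ ≈ 89.01°
pole (1 + j2315·0.25) = 1 + j578.75 → |·| ≈ 578.75, ∠ ≈ 89.90°
pole (1 + j2315·0.005) = 1 + j11.575 → |·| ≈ 11.618, ∠ ≈ 85.06°
pole (1 + j2315·0.001) = 1 + j2.315 → |·| ≈ 2.5218, ∠ ≈ 66.64°
|G| = 0.0005 · 231.5 · 57.884 / (578.75 · 11.618 · 2.5218) ≈ 0.00039514
Gain = 20 log₁₀(0.00039514) ≈ -68.06 dB

-68.1 dB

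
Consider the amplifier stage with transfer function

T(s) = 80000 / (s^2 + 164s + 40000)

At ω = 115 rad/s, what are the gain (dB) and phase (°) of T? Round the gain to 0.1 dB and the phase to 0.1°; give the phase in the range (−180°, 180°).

At s = jω = j115:
quadratic: (j115)² + 164·j115 + 40000 = 26775 + j18860 → |·| ≈ 32751, ∠ ≈ 35.16°
|T| = 80000 / 32751 ≈ 2.4427
Gain = 20 log₁₀(2.4427) ≈ 7.76 dB
∠T = 0.00° − 35.16° = -35.16°

7.8 dB, -35.2°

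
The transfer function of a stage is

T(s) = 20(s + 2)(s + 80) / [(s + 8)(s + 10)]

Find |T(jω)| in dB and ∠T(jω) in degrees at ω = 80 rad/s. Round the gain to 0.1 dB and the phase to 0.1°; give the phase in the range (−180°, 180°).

At s = jω = j80:
zero (s+2): 2 + j80 → |·| = √(2²+80²) = √6404 ≈ 80.025, ∠ = arctan(80/2) ≈ 88.57°
zero (s+80): 80 + j80 → |·| = √(80²+80²) = √12800 ≈ 113.14, ∠ = arctan(80/80) ≈ 45.00°
pole (s+8): 8 + j80 → |·| = √(8²+80²) = √6464 ≈ 80.399, ∠ = arctan(80/8) ≈ 84.29°
pole (s+10): 10 + j80 → |·| = √(10²+80²) = √6500 ≈ 80.623, ∠ = arctan(80/10) ≈ 82.87°
|T| = 20 · 9054 / 6482 ≈ 27.936
Gain = 20 log₁₀(27.936) ≈ 28.92 dB
∠T = 133.57° − 167.16° = -33.59°

28.9 dB, -33.6°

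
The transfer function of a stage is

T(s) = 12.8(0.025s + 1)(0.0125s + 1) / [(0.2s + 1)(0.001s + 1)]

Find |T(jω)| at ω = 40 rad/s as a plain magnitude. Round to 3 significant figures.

At ω = 40 rad/s:
zero (1 + j40·0.025) = 1 + j1 → |·| ≈ 1.4142, ∠ ≈ 45.00°
zero (1 + j40·0.0125) = 1 + j0.5 → |·| ≈ 1.118, ∠ ≈ 26.57°
pole (1 + j40·0.2) = 1 + j8 → |·| ≈ 8.0623, ∠ ≈ 82.87°
pole (1 + j40·0.001) = 1 + j0.04 → |·| ≈ 1.0008, ∠ ≈ 2.29°
|T| = 12.8 · 1.4142 · 1.118 / (8.0623 · 1.0008) ≈ 2.5082

2.51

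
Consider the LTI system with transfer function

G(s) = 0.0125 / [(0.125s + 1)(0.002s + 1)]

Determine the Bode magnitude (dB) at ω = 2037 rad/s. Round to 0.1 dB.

At ω = 2037 rad/s:
pole (1 + j2037·0.125) = 1 + j254.625 → |·| ≈ 254.63, ∠ ≈ 89.77°
pole (1 + j2037·0.002) = 1 + j4.074 → |·| ≈ 4.1949, ∠ ≈ 76.21°
|G| = 0.0125 · 1 / (254.63 · 4.1949) ≈ 1.1703e-05
Gain = 20 log₁₀(1.1703e-05) ≈ -98.63 dB

-98.6 dB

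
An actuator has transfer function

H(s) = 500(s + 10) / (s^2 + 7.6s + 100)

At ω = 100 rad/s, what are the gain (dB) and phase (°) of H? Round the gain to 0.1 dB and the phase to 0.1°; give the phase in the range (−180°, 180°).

14.1 dB, -91.3°

At s = jω = j100:
zero (s+10): 10 + j100 → |·| = √(10²+100²) = √10100 ≈ 100.5, ∠ = arctan(100/10) ≈ 84.29°
quadratic: (j100)² + 7.6·j100 + 100 = -9900 + j760 → |·| ≈ 9929.1, ∠ ≈ 175.61°
|H| = 500 · 100.5 / 9929.1 ≈ 5.0609
Gain = 20 log₁₀(5.0609) ≈ 14.08 dB
∠H = 84.29° − 175.61° = -91.32°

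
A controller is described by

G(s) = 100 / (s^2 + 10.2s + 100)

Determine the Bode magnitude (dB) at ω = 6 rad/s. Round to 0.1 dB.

At s = jω = j6:
quadratic: (j6)² + 10.2·j6 + 100 = 64 + j61.2 → |·| ≈ 88.552, ∠ ≈ 43.72°
|G| = 100 / 88.552 ≈ 1.1293
Gain = 20 log₁₀(1.1293) ≈ 1.06 dB

1.1 dB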